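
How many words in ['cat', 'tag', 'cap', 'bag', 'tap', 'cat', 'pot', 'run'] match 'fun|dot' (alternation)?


Alternation 'fun|dot' matches either 'fun' or 'dot'.
Checking each word:
  'cat' -> no
  'tag' -> no
  'cap' -> no
  'bag' -> no
  'tap' -> no
  'cat' -> no
  'pot' -> no
  'run' -> no
Matches: []
Count: 0

0


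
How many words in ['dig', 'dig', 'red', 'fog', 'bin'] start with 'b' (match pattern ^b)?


Pattern ^b anchors to start of word. Check which words begin with 'b':
  'dig' -> no
  'dig' -> no
  'red' -> no
  'fog' -> no
  'bin' -> MATCH (starts with 'b')
Matching words: ['bin']
Count: 1

1


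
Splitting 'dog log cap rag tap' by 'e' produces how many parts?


Splitting by 'e' breaks the string at each occurrence of the separator.
Text: 'dog log cap rag tap'
Parts after split:
  Part 1: 'dog log cap rag tap'
Total parts: 1

1


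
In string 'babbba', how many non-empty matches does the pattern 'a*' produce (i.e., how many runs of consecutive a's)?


Pattern 'a*' matches zero or more a's. We want non-empty runs of consecutive a's.
String: 'babbba'
Walking through the string to find runs of a's:
  Run 1: positions 1-1 -> 'a'
  Run 2: positions 5-5 -> 'a'
Non-empty runs found: ['a', 'a']
Count: 2

2


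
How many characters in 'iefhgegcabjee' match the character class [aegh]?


Character class [aegh] matches any of: {a, e, g, h}
Scanning string 'iefhgegcabjee' character by character:
  pos 0: 'i' -> no
  pos 1: 'e' -> MATCH
  pos 2: 'f' -> no
  pos 3: 'h' -> MATCH
  pos 4: 'g' -> MATCH
  pos 5: 'e' -> MATCH
  pos 6: 'g' -> MATCH
  pos 7: 'c' -> no
  pos 8: 'a' -> MATCH
  pos 9: 'b' -> no
  pos 10: 'j' -> no
  pos 11: 'e' -> MATCH
  pos 12: 'e' -> MATCH
Total matches: 8

8


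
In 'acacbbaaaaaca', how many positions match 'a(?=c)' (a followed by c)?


Lookahead 'a(?=c)' matches 'a' only when followed by 'c'.
String: 'acacbbaaaaaca'
Checking each position where char is 'a':
  pos 0: 'a' -> MATCH (next='c')
  pos 2: 'a' -> MATCH (next='c')
  pos 6: 'a' -> no (next='a')
  pos 7: 'a' -> no (next='a')
  pos 8: 'a' -> no (next='a')
  pos 9: 'a' -> no (next='a')
  pos 10: 'a' -> MATCH (next='c')
Matching positions: [0, 2, 10]
Count: 3

3


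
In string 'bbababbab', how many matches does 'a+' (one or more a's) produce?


Pattern 'a+' matches one or more consecutive a's.
String: 'bbababbab'
Scanning for runs of a:
  Match 1: 'a' (length 1)
  Match 2: 'a' (length 1)
  Match 3: 'a' (length 1)
Total matches: 3

3


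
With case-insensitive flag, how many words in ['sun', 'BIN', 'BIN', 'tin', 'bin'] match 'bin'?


Case-insensitive matching: compare each word's lowercase form to 'bin'.
  'sun' -> lower='sun' -> no
  'BIN' -> lower='bin' -> MATCH
  'BIN' -> lower='bin' -> MATCH
  'tin' -> lower='tin' -> no
  'bin' -> lower='bin' -> MATCH
Matches: ['BIN', 'BIN', 'bin']
Count: 3

3


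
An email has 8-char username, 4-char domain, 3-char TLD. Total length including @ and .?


An email address has format: username@domain.tld
Username length: 8
'@' character: 1
Domain length: 4
'.' character: 1
TLD length: 3
Total = 8 + 1 + 4 + 1 + 3 = 17

17


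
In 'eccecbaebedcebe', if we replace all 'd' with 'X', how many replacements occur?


re.sub('d', 'X', text) replaces every occurrence of 'd' with 'X'.
Text: 'eccecbaebedcebe'
Scanning for 'd':
  pos 10: 'd' -> replacement #1
Total replacements: 1

1


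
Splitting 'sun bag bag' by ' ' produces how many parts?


Splitting by ' ' breaks the string at each occurrence of the separator.
Text: 'sun bag bag'
Parts after split:
  Part 1: 'sun'
  Part 2: 'bag'
  Part 3: 'bag'
Total parts: 3

3


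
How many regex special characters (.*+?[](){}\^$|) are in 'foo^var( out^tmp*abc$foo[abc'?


Regex special characters are: . * + ? [ ] ( ) { } \ ^ $ |
Scanning 'foo^var( out^tmp*abc$foo[abc':
  pos 3: '^' -> SPECIAL
  pos 7: '(' -> SPECIAL
  pos 12: '^' -> SPECIAL
  pos 16: '*' -> SPECIAL
  pos 20: '$' -> SPECIAL
  pos 24: '[' -> SPECIAL
Special chars found: ['^', '(', '^', '*', '$', '[']
Total: 6

6


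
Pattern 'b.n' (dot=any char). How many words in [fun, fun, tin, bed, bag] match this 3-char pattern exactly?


Pattern 'b.n' means: starts with 'b', any single char, ends with 'n'.
Checking each word (must be exactly 3 chars):
  'fun' (len=3): no
  'fun' (len=3): no
  'tin' (len=3): no
  'bed' (len=3): no
  'bag' (len=3): no
Matching words: []
Total: 0

0


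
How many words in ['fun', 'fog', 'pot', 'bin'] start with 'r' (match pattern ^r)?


Pattern ^r anchors to start of word. Check which words begin with 'r':
  'fun' -> no
  'fog' -> no
  'pot' -> no
  'bin' -> no
Matching words: []
Count: 0

0


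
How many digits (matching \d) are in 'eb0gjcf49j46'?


\d matches any digit 0-9.
Scanning 'eb0gjcf49j46':
  pos 2: '0' -> DIGIT
  pos 7: '4' -> DIGIT
  pos 8: '9' -> DIGIT
  pos 10: '4' -> DIGIT
  pos 11: '6' -> DIGIT
Digits found: ['0', '4', '9', '4', '6']
Total: 5

5


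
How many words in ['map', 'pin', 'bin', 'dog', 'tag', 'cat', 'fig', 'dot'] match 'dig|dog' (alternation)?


Alternation 'dig|dog' matches either 'dig' or 'dog'.
Checking each word:
  'map' -> no
  'pin' -> no
  'bin' -> no
  'dog' -> MATCH
  'tag' -> no
  'cat' -> no
  'fig' -> no
  'dot' -> no
Matches: ['dog']
Count: 1

1


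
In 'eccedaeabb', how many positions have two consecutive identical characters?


Looking for consecutive identical characters in 'eccedaeabb':
  pos 0-1: 'e' vs 'c' -> different
  pos 1-2: 'c' vs 'c' -> MATCH ('cc')
  pos 2-3: 'c' vs 'e' -> different
  pos 3-4: 'e' vs 'd' -> different
  pos 4-5: 'd' vs 'a' -> different
  pos 5-6: 'a' vs 'e' -> different
  pos 6-7: 'e' vs 'a' -> different
  pos 7-8: 'a' vs 'b' -> different
  pos 8-9: 'b' vs 'b' -> MATCH ('bb')
Consecutive identical pairs: ['cc', 'bb']
Count: 2

2


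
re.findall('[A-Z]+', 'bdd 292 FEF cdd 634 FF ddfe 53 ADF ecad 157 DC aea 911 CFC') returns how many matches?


Pattern '[A-Z]+' finds one or more uppercase letters.
Text: 'bdd 292 FEF cdd 634 FF ddfe 53 ADF ecad 157 DC aea 911 CFC'
Scanning for matches:
  Match 1: 'FEF'
  Match 2: 'FF'
  Match 3: 'ADF'
  Match 4: 'DC'
  Match 5: 'CFC'
Total matches: 5

5


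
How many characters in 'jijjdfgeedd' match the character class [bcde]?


Character class [bcde] matches any of: {b, c, d, e}
Scanning string 'jijjdfgeedd' character by character:
  pos 0: 'j' -> no
  pos 1: 'i' -> no
  pos 2: 'j' -> no
  pos 3: 'j' -> no
  pos 4: 'd' -> MATCH
  pos 5: 'f' -> no
  pos 6: 'g' -> no
  pos 7: 'e' -> MATCH
  pos 8: 'e' -> MATCH
  pos 9: 'd' -> MATCH
  pos 10: 'd' -> MATCH
Total matches: 5

5


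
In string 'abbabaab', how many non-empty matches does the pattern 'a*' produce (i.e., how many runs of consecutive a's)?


Pattern 'a*' matches zero or more a's. We want non-empty runs of consecutive a's.
String: 'abbabaab'
Walking through the string to find runs of a's:
  Run 1: positions 0-0 -> 'a'
  Run 2: positions 3-3 -> 'a'
  Run 3: positions 5-6 -> 'aa'
Non-empty runs found: ['a', 'a', 'aa']
Count: 3

3


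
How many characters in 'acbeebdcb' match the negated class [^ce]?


Negated class [^ce] matches any char NOT in {c, e}
Scanning 'acbeebdcb':
  pos 0: 'a' -> MATCH
  pos 1: 'c' -> no (excluded)
  pos 2: 'b' -> MATCH
  pos 3: 'e' -> no (excluded)
  pos 4: 'e' -> no (excluded)
  pos 5: 'b' -> MATCH
  pos 6: 'd' -> MATCH
  pos 7: 'c' -> no (excluded)
  pos 8: 'b' -> MATCH
Total matches: 5

5


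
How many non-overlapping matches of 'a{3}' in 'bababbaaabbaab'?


Pattern 'a{3}' matches exactly 3 consecutive a's (greedy, non-overlapping).
String: 'bababbaaabbaab'
Scanning for runs of a's:
  Run at pos 1: 'a' (length 1) -> 0 match(es)
  Run at pos 3: 'a' (length 1) -> 0 match(es)
  Run at pos 6: 'aaa' (length 3) -> 1 match(es)
  Run at pos 11: 'aa' (length 2) -> 0 match(es)
Matches found: ['aaa']
Total: 1

1


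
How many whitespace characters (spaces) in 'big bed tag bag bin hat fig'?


\s matches whitespace characters (spaces, tabs, etc.).
Text: 'big bed tag bag bin hat fig'
This text has 7 words separated by spaces.
Number of spaces = number of words - 1 = 7 - 1 = 6

6


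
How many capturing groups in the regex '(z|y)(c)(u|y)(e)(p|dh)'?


To count capturing groups, count each '(' that starts a group.
Pattern: '(z|y)(c)(u|y)(e)(p|dh)'
Walking through the pattern:
  Position 0: '(' -> group #1
  Position 5: '(' -> group #2
  Position 8: '(' -> group #3
  Position 13: '(' -> group #4
  Position 16: '(' -> group #5
Total capturing groups: 5

5


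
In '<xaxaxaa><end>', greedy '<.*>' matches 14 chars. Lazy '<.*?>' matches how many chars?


Greedy '<.*>' tries to match as MUCH as possible.
Lazy '<.*?>' tries to match as LITTLE as possible.

String: '<xaxaxaa><end>'
Greedy '<.*>' starts at first '<' and extends to the LAST '>': '<xaxaxaa><end>' (14 chars)
Lazy '<.*?>' starts at first '<' and stops at the FIRST '>': '<xaxaxaa>' (9 chars)

9


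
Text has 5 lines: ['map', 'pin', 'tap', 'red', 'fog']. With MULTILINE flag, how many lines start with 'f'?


With MULTILINE flag, ^ matches the start of each line.
Lines: ['map', 'pin', 'tap', 'red', 'fog']
Checking which lines start with 'f':
  Line 1: 'map' -> no
  Line 2: 'pin' -> no
  Line 3: 'tap' -> no
  Line 4: 'red' -> no
  Line 5: 'fog' -> MATCH
Matching lines: ['fog']
Count: 1

1


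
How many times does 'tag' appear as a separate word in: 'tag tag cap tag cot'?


Scanning each word for exact match 'tag':
  Word 1: 'tag' -> MATCH
  Word 2: 'tag' -> MATCH
  Word 3: 'cap' -> no
  Word 4: 'tag' -> MATCH
  Word 5: 'cot' -> no
Total matches: 3

3


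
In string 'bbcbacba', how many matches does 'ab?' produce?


Pattern 'ab?' matches 'a' optionally followed by 'b'.
String: 'bbcbacba'
Scanning left to right for 'a' then checking next char:
  Match 1: 'a' (a not followed by b)
  Match 2: 'a' (a not followed by b)
Total matches: 2

2


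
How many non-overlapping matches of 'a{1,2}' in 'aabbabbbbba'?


Pattern 'a{1,2}' matches between 1 and 2 consecutive a's (greedy).
String: 'aabbabbbbba'
Finding runs of a's and applying greedy matching:
  Run at pos 0: 'aa' (length 2)
  Run at pos 4: 'a' (length 1)
  Run at pos 10: 'a' (length 1)
Matches: ['aa', 'a', 'a']
Count: 3

3


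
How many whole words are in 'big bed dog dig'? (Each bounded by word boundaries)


Word boundaries (\b) mark the start/end of each word.
Text: 'big bed dog dig'
Splitting by whitespace:
  Word 1: 'big'
  Word 2: 'bed'
  Word 3: 'dog'
  Word 4: 'dig'
Total whole words: 4

4


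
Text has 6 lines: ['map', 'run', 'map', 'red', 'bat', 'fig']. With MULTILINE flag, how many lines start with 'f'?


With MULTILINE flag, ^ matches the start of each line.
Lines: ['map', 'run', 'map', 'red', 'bat', 'fig']
Checking which lines start with 'f':
  Line 1: 'map' -> no
  Line 2: 'run' -> no
  Line 3: 'map' -> no
  Line 4: 'red' -> no
  Line 5: 'bat' -> no
  Line 6: 'fig' -> MATCH
Matching lines: ['fig']
Count: 1

1


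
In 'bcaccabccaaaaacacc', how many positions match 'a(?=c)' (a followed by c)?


Lookahead 'a(?=c)' matches 'a' only when followed by 'c'.
String: 'bcaccabccaaaaacacc'
Checking each position where char is 'a':
  pos 2: 'a' -> MATCH (next='c')
  pos 5: 'a' -> no (next='b')
  pos 9: 'a' -> no (next='a')
  pos 10: 'a' -> no (next='a')
  pos 11: 'a' -> no (next='a')
  pos 12: 'a' -> no (next='a')
  pos 13: 'a' -> MATCH (next='c')
  pos 15: 'a' -> MATCH (next='c')
Matching positions: [2, 13, 15]
Count: 3

3


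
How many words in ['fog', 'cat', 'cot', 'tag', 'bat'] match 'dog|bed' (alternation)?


Alternation 'dog|bed' matches either 'dog' or 'bed'.
Checking each word:
  'fog' -> no
  'cat' -> no
  'cot' -> no
  'tag' -> no
  'bat' -> no
Matches: []
Count: 0

0


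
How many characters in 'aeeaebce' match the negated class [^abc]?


Negated class [^abc] matches any char NOT in {a, b, c}
Scanning 'aeeaebce':
  pos 0: 'a' -> no (excluded)
  pos 1: 'e' -> MATCH
  pos 2: 'e' -> MATCH
  pos 3: 'a' -> no (excluded)
  pos 4: 'e' -> MATCH
  pos 5: 'b' -> no (excluded)
  pos 6: 'c' -> no (excluded)
  pos 7: 'e' -> MATCH
Total matches: 4

4


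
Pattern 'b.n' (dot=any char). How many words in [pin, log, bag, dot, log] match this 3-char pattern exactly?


Pattern 'b.n' means: starts with 'b', any single char, ends with 'n'.
Checking each word (must be exactly 3 chars):
  'pin' (len=3): no
  'log' (len=3): no
  'bag' (len=3): no
  'dot' (len=3): no
  'log' (len=3): no
Matching words: []
Total: 0

0


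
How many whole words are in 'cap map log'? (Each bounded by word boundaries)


Word boundaries (\b) mark the start/end of each word.
Text: 'cap map log'
Splitting by whitespace:
  Word 1: 'cap'
  Word 2: 'map'
  Word 3: 'log'
Total whole words: 3

3


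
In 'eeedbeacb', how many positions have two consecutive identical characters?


Looking for consecutive identical characters in 'eeedbeacb':
  pos 0-1: 'e' vs 'e' -> MATCH ('ee')
  pos 1-2: 'e' vs 'e' -> MATCH ('ee')
  pos 2-3: 'e' vs 'd' -> different
  pos 3-4: 'd' vs 'b' -> different
  pos 4-5: 'b' vs 'e' -> different
  pos 5-6: 'e' vs 'a' -> different
  pos 6-7: 'a' vs 'c' -> different
  pos 7-8: 'c' vs 'b' -> different
Consecutive identical pairs: ['ee', 'ee']
Count: 2

2


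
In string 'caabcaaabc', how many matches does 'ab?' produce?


Pattern 'ab?' matches 'a' optionally followed by 'b'.
String: 'caabcaaabc'
Scanning left to right for 'a' then checking next char:
  Match 1: 'a' (a not followed by b)
  Match 2: 'ab' (a followed by b)
  Match 3: 'a' (a not followed by b)
  Match 4: 'a' (a not followed by b)
  Match 5: 'ab' (a followed by b)
Total matches: 5

5


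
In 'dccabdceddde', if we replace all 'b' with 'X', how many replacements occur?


re.sub('b', 'X', text) replaces every occurrence of 'b' with 'X'.
Text: 'dccabdceddde'
Scanning for 'b':
  pos 4: 'b' -> replacement #1
Total replacements: 1

1


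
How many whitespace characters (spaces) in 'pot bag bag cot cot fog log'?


\s matches whitespace characters (spaces, tabs, etc.).
Text: 'pot bag bag cot cot fog log'
This text has 7 words separated by spaces.
Number of spaces = number of words - 1 = 7 - 1 = 6

6


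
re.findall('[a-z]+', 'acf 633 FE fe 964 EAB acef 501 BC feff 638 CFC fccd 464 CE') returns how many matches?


Pattern '[a-z]+' finds one or more lowercase letters.
Text: 'acf 633 FE fe 964 EAB acef 501 BC feff 638 CFC fccd 464 CE'
Scanning for matches:
  Match 1: 'acf'
  Match 2: 'fe'
  Match 3: 'acef'
  Match 4: 'feff'
  Match 5: 'fccd'
Total matches: 5

5


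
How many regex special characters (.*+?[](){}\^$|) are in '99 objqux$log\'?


Regex special characters are: . * + ? [ ] ( ) { } \ ^ $ |
Scanning '99 objqux$log\':
  pos 9: '$' -> SPECIAL
  pos 13: '\' -> SPECIAL
Special chars found: ['$', '\\']
Total: 2

2


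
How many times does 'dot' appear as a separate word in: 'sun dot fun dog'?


Scanning each word for exact match 'dot':
  Word 1: 'sun' -> no
  Word 2: 'dot' -> MATCH
  Word 3: 'fun' -> no
  Word 4: 'dog' -> no
Total matches: 1

1


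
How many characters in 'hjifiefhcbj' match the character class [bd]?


Character class [bd] matches any of: {b, d}
Scanning string 'hjifiefhcbj' character by character:
  pos 0: 'h' -> no
  pos 1: 'j' -> no
  pos 2: 'i' -> no
  pos 3: 'f' -> no
  pos 4: 'i' -> no
  pos 5: 'e' -> no
  pos 6: 'f' -> no
  pos 7: 'h' -> no
  pos 8: 'c' -> no
  pos 9: 'b' -> MATCH
  pos 10: 'j' -> no
Total matches: 1

1


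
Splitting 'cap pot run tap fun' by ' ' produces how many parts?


Splitting by ' ' breaks the string at each occurrence of the separator.
Text: 'cap pot run tap fun'
Parts after split:
  Part 1: 'cap'
  Part 2: 'pot'
  Part 3: 'run'
  Part 4: 'tap'
  Part 5: 'fun'
Total parts: 5

5


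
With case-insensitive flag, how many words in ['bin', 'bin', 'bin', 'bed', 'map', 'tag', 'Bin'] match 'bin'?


Case-insensitive matching: compare each word's lowercase form to 'bin'.
  'bin' -> lower='bin' -> MATCH
  'bin' -> lower='bin' -> MATCH
  'bin' -> lower='bin' -> MATCH
  'bed' -> lower='bed' -> no
  'map' -> lower='map' -> no
  'tag' -> lower='tag' -> no
  'Bin' -> lower='bin' -> MATCH
Matches: ['bin', 'bin', 'bin', 'Bin']
Count: 4

4


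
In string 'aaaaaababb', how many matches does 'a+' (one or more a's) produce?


Pattern 'a+' matches one or more consecutive a's.
String: 'aaaaaababb'
Scanning for runs of a:
  Match 1: 'aaaaaa' (length 6)
  Match 2: 'a' (length 1)
Total matches: 2

2


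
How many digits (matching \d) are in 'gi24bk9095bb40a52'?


\d matches any digit 0-9.
Scanning 'gi24bk9095bb40a52':
  pos 2: '2' -> DIGIT
  pos 3: '4' -> DIGIT
  pos 6: '9' -> DIGIT
  pos 7: '0' -> DIGIT
  pos 8: '9' -> DIGIT
  pos 9: '5' -> DIGIT
  pos 12: '4' -> DIGIT
  pos 13: '0' -> DIGIT
  pos 15: '5' -> DIGIT
  pos 16: '2' -> DIGIT
Digits found: ['2', '4', '9', '0', '9', '5', '4', '0', '5', '2']
Total: 10

10


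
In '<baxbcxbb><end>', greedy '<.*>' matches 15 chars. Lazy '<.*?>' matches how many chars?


Greedy '<.*>' tries to match as MUCH as possible.
Lazy '<.*?>' tries to match as LITTLE as possible.

String: '<baxbcxbb><end>'
Greedy '<.*>' starts at first '<' and extends to the LAST '>': '<baxbcxbb><end>' (15 chars)
Lazy '<.*?>' starts at first '<' and stops at the FIRST '>': '<baxbcxbb>' (10 chars)

10


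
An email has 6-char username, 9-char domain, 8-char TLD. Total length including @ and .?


An email address has format: username@domain.tld
Username length: 6
'@' character: 1
Domain length: 9
'.' character: 1
TLD length: 8
Total = 6 + 1 + 9 + 1 + 8 = 25

25


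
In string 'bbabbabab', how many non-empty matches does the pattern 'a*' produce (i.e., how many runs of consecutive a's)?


Pattern 'a*' matches zero or more a's. We want non-empty runs of consecutive a's.
String: 'bbabbabab'
Walking through the string to find runs of a's:
  Run 1: positions 2-2 -> 'a'
  Run 2: positions 5-5 -> 'a'
  Run 3: positions 7-7 -> 'a'
Non-empty runs found: ['a', 'a', 'a']
Count: 3

3


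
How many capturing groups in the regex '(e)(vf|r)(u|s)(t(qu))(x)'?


To count capturing groups, count each '(' that starts a group.
Pattern: '(e)(vf|r)(u|s)(t(qu))(x)'
Walking through the pattern:
  Position 0: '(' -> group #1
  Position 3: '(' -> group #2
  Position 9: '(' -> group #3
  Position 14: '(' -> group #4
  Position 16: '(' -> group #5
  Position 21: '(' -> group #6
Total capturing groups: 6

6


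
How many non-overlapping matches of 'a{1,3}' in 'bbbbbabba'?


Pattern 'a{1,3}' matches between 1 and 3 consecutive a's (greedy).
String: 'bbbbbabba'
Finding runs of a's and applying greedy matching:
  Run at pos 5: 'a' (length 1)
  Run at pos 8: 'a' (length 1)
Matches: ['a', 'a']
Count: 2

2


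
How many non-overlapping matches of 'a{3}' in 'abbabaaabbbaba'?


Pattern 'a{3}' matches exactly 3 consecutive a's (greedy, non-overlapping).
String: 'abbabaaabbbaba'
Scanning for runs of a's:
  Run at pos 0: 'a' (length 1) -> 0 match(es)
  Run at pos 3: 'a' (length 1) -> 0 match(es)
  Run at pos 5: 'aaa' (length 3) -> 1 match(es)
  Run at pos 11: 'a' (length 1) -> 0 match(es)
  Run at pos 13: 'a' (length 1) -> 0 match(es)
Matches found: ['aaa']
Total: 1

1


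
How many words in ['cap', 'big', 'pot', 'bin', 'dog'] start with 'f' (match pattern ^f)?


Pattern ^f anchors to start of word. Check which words begin with 'f':
  'cap' -> no
  'big' -> no
  'pot' -> no
  'bin' -> no
  'dog' -> no
Matching words: []
Count: 0

0


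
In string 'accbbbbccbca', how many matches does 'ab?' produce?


Pattern 'ab?' matches 'a' optionally followed by 'b'.
String: 'accbbbbccbca'
Scanning left to right for 'a' then checking next char:
  Match 1: 'a' (a not followed by b)
  Match 2: 'a' (a not followed by b)
Total matches: 2

2


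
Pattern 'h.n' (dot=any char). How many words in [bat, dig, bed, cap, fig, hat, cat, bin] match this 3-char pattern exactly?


Pattern 'h.n' means: starts with 'h', any single char, ends with 'n'.
Checking each word (must be exactly 3 chars):
  'bat' (len=3): no
  'dig' (len=3): no
  'bed' (len=3): no
  'cap' (len=3): no
  'fig' (len=3): no
  'hat' (len=3): no
  'cat' (len=3): no
  'bin' (len=3): no
Matching words: []
Total: 0

0


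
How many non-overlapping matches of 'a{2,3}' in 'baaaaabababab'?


Pattern 'a{2,3}' matches between 2 and 3 consecutive a's (greedy).
String: 'baaaaabababab'
Finding runs of a's and applying greedy matching:
  Run at pos 1: 'aaaaa' (length 5)
  Run at pos 7: 'a' (length 1)
  Run at pos 9: 'a' (length 1)
  Run at pos 11: 'a' (length 1)
Matches: ['aaa', 'aa']
Count: 2

2


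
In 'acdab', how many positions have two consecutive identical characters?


Looking for consecutive identical characters in 'acdab':
  pos 0-1: 'a' vs 'c' -> different
  pos 1-2: 'c' vs 'd' -> different
  pos 2-3: 'd' vs 'a' -> different
  pos 3-4: 'a' vs 'b' -> different
Consecutive identical pairs: []
Count: 0

0


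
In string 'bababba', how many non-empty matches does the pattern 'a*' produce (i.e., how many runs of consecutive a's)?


Pattern 'a*' matches zero or more a's. We want non-empty runs of consecutive a's.
String: 'bababba'
Walking through the string to find runs of a's:
  Run 1: positions 1-1 -> 'a'
  Run 2: positions 3-3 -> 'a'
  Run 3: positions 6-6 -> 'a'
Non-empty runs found: ['a', 'a', 'a']
Count: 3

3


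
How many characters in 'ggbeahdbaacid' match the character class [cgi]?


Character class [cgi] matches any of: {c, g, i}
Scanning string 'ggbeahdbaacid' character by character:
  pos 0: 'g' -> MATCH
  pos 1: 'g' -> MATCH
  pos 2: 'b' -> no
  pos 3: 'e' -> no
  pos 4: 'a' -> no
  pos 5: 'h' -> no
  pos 6: 'd' -> no
  pos 7: 'b' -> no
  pos 8: 'a' -> no
  pos 9: 'a' -> no
  pos 10: 'c' -> MATCH
  pos 11: 'i' -> MATCH
  pos 12: 'd' -> no
Total matches: 4

4


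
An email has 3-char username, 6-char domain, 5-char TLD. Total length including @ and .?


An email address has format: username@domain.tld
Username length: 3
'@' character: 1
Domain length: 6
'.' character: 1
TLD length: 5
Total = 3 + 1 + 6 + 1 + 5 = 16

16


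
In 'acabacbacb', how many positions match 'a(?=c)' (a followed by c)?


Lookahead 'a(?=c)' matches 'a' only when followed by 'c'.
String: 'acabacbacb'
Checking each position where char is 'a':
  pos 0: 'a' -> MATCH (next='c')
  pos 2: 'a' -> no (next='b')
  pos 4: 'a' -> MATCH (next='c')
  pos 7: 'a' -> MATCH (next='c')
Matching positions: [0, 4, 7]
Count: 3

3


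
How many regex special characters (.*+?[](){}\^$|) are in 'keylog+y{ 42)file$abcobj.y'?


Regex special characters are: . * + ? [ ] ( ) { } \ ^ $ |
Scanning 'keylog+y{ 42)file$abcobj.y':
  pos 6: '+' -> SPECIAL
  pos 8: '{' -> SPECIAL
  pos 12: ')' -> SPECIAL
  pos 17: '$' -> SPECIAL
  pos 24: '.' -> SPECIAL
Special chars found: ['+', '{', ')', '$', '.']
Total: 5

5


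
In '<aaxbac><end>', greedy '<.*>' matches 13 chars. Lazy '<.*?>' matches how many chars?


Greedy '<.*>' tries to match as MUCH as possible.
Lazy '<.*?>' tries to match as LITTLE as possible.

String: '<aaxbac><end>'
Greedy '<.*>' starts at first '<' and extends to the LAST '>': '<aaxbac><end>' (13 chars)
Lazy '<.*?>' starts at first '<' and stops at the FIRST '>': '<aaxbac>' (8 chars)

8


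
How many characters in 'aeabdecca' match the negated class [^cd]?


Negated class [^cd] matches any char NOT in {c, d}
Scanning 'aeabdecca':
  pos 0: 'a' -> MATCH
  pos 1: 'e' -> MATCH
  pos 2: 'a' -> MATCH
  pos 3: 'b' -> MATCH
  pos 4: 'd' -> no (excluded)
  pos 5: 'e' -> MATCH
  pos 6: 'c' -> no (excluded)
  pos 7: 'c' -> no (excluded)
  pos 8: 'a' -> MATCH
Total matches: 6

6


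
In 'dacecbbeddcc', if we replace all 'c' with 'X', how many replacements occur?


re.sub('c', 'X', text) replaces every occurrence of 'c' with 'X'.
Text: 'dacecbbeddcc'
Scanning for 'c':
  pos 2: 'c' -> replacement #1
  pos 4: 'c' -> replacement #2
  pos 10: 'c' -> replacement #3
  pos 11: 'c' -> replacement #4
Total replacements: 4

4


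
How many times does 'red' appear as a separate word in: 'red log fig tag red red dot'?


Scanning each word for exact match 'red':
  Word 1: 'red' -> MATCH
  Word 2: 'log' -> no
  Word 3: 'fig' -> no
  Word 4: 'tag' -> no
  Word 5: 'red' -> MATCH
  Word 6: 'red' -> MATCH
  Word 7: 'dot' -> no
Total matches: 3

3


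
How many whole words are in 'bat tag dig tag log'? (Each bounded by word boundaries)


Word boundaries (\b) mark the start/end of each word.
Text: 'bat tag dig tag log'
Splitting by whitespace:
  Word 1: 'bat'
  Word 2: 'tag'
  Word 3: 'dig'
  Word 4: 'tag'
  Word 5: 'log'
Total whole words: 5

5


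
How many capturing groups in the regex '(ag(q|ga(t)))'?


To count capturing groups, count each '(' that starts a group.
Pattern: '(ag(q|ga(t)))'
Walking through the pattern:
  Position 0: '(' -> group #1
  Position 3: '(' -> group #2
  Position 8: '(' -> group #3
Total capturing groups: 3

3


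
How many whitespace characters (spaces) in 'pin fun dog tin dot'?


\s matches whitespace characters (spaces, tabs, etc.).
Text: 'pin fun dog tin dot'
This text has 5 words separated by spaces.
Number of spaces = number of words - 1 = 5 - 1 = 4

4


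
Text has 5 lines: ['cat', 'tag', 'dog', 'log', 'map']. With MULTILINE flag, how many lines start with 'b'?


With MULTILINE flag, ^ matches the start of each line.
Lines: ['cat', 'tag', 'dog', 'log', 'map']
Checking which lines start with 'b':
  Line 1: 'cat' -> no
  Line 2: 'tag' -> no
  Line 3: 'dog' -> no
  Line 4: 'log' -> no
  Line 5: 'map' -> no
Matching lines: []
Count: 0

0


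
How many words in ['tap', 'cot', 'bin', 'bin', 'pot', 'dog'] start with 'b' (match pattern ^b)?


Pattern ^b anchors to start of word. Check which words begin with 'b':
  'tap' -> no
  'cot' -> no
  'bin' -> MATCH (starts with 'b')
  'bin' -> MATCH (starts with 'b')
  'pot' -> no
  'dog' -> no
Matching words: ['bin', 'bin']
Count: 2

2


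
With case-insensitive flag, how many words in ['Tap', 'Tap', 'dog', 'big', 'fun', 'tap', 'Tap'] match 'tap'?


Case-insensitive matching: compare each word's lowercase form to 'tap'.
  'Tap' -> lower='tap' -> MATCH
  'Tap' -> lower='tap' -> MATCH
  'dog' -> lower='dog' -> no
  'big' -> lower='big' -> no
  'fun' -> lower='fun' -> no
  'tap' -> lower='tap' -> MATCH
  'Tap' -> lower='tap' -> MATCH
Matches: ['Tap', 'Tap', 'tap', 'Tap']
Count: 4

4


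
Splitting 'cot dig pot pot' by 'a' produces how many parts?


Splitting by 'a' breaks the string at each occurrence of the separator.
Text: 'cot dig pot pot'
Parts after split:
  Part 1: 'cot dig pot pot'
Total parts: 1

1


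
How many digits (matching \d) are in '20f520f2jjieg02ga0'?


\d matches any digit 0-9.
Scanning '20f520f2jjieg02ga0':
  pos 0: '2' -> DIGIT
  pos 1: '0' -> DIGIT
  pos 3: '5' -> DIGIT
  pos 4: '2' -> DIGIT
  pos 5: '0' -> DIGIT
  pos 7: '2' -> DIGIT
  pos 13: '0' -> DIGIT
  pos 14: '2' -> DIGIT
  pos 17: '0' -> DIGIT
Digits found: ['2', '0', '5', '2', '0', '2', '0', '2', '0']
Total: 9

9


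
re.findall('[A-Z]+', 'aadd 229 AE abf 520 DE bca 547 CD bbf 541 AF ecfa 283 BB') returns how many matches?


Pattern '[A-Z]+' finds one or more uppercase letters.
Text: 'aadd 229 AE abf 520 DE bca 547 CD bbf 541 AF ecfa 283 BB'
Scanning for matches:
  Match 1: 'AE'
  Match 2: 'DE'
  Match 3: 'CD'
  Match 4: 'AF'
  Match 5: 'BB'
Total matches: 5

5


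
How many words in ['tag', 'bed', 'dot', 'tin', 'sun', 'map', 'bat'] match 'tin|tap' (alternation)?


Alternation 'tin|tap' matches either 'tin' or 'tap'.
Checking each word:
  'tag' -> no
  'bed' -> no
  'dot' -> no
  'tin' -> MATCH
  'sun' -> no
  'map' -> no
  'bat' -> no
Matches: ['tin']
Count: 1

1


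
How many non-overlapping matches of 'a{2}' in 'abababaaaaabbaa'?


Pattern 'a{2}' matches exactly 2 consecutive a's (greedy, non-overlapping).
String: 'abababaaaaabbaa'
Scanning for runs of a's:
  Run at pos 0: 'a' (length 1) -> 0 match(es)
  Run at pos 2: 'a' (length 1) -> 0 match(es)
  Run at pos 4: 'a' (length 1) -> 0 match(es)
  Run at pos 6: 'aaaaa' (length 5) -> 2 match(es)
  Run at pos 13: 'aa' (length 2) -> 1 match(es)
Matches found: ['aa', 'aa', 'aa']
Total: 3

3


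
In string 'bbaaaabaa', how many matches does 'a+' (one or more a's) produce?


Pattern 'a+' matches one or more consecutive a's.
String: 'bbaaaabaa'
Scanning for runs of a:
  Match 1: 'aaaa' (length 4)
  Match 2: 'aa' (length 2)
Total matches: 2

2


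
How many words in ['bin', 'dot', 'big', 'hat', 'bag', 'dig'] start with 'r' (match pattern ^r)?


Pattern ^r anchors to start of word. Check which words begin with 'r':
  'bin' -> no
  'dot' -> no
  'big' -> no
  'hat' -> no
  'bag' -> no
  'dig' -> no
Matching words: []
Count: 0

0


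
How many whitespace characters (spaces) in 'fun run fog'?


\s matches whitespace characters (spaces, tabs, etc.).
Text: 'fun run fog'
This text has 3 words separated by spaces.
Number of spaces = number of words - 1 = 3 - 1 = 2

2


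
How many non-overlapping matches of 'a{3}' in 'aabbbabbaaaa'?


Pattern 'a{3}' matches exactly 3 consecutive a's (greedy, non-overlapping).
String: 'aabbbabbaaaa'
Scanning for runs of a's:
  Run at pos 0: 'aa' (length 2) -> 0 match(es)
  Run at pos 5: 'a' (length 1) -> 0 match(es)
  Run at pos 8: 'aaaa' (length 4) -> 1 match(es)
Matches found: ['aaa']
Total: 1

1


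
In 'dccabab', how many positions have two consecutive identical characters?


Looking for consecutive identical characters in 'dccabab':
  pos 0-1: 'd' vs 'c' -> different
  pos 1-2: 'c' vs 'c' -> MATCH ('cc')
  pos 2-3: 'c' vs 'a' -> different
  pos 3-4: 'a' vs 'b' -> different
  pos 4-5: 'b' vs 'a' -> different
  pos 5-6: 'a' vs 'b' -> different
Consecutive identical pairs: ['cc']
Count: 1

1


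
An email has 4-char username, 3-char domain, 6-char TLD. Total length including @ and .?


An email address has format: username@domain.tld
Username length: 4
'@' character: 1
Domain length: 3
'.' character: 1
TLD length: 6
Total = 4 + 1 + 3 + 1 + 6 = 15

15


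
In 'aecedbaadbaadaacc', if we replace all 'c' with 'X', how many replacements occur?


re.sub('c', 'X', text) replaces every occurrence of 'c' with 'X'.
Text: 'aecedbaadbaadaacc'
Scanning for 'c':
  pos 2: 'c' -> replacement #1
  pos 15: 'c' -> replacement #2
  pos 16: 'c' -> replacement #3
Total replacements: 3

3


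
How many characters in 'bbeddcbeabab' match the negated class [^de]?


Negated class [^de] matches any char NOT in {d, e}
Scanning 'bbeddcbeabab':
  pos 0: 'b' -> MATCH
  pos 1: 'b' -> MATCH
  pos 2: 'e' -> no (excluded)
  pos 3: 'd' -> no (excluded)
  pos 4: 'd' -> no (excluded)
  pos 5: 'c' -> MATCH
  pos 6: 'b' -> MATCH
  pos 7: 'e' -> no (excluded)
  pos 8: 'a' -> MATCH
  pos 9: 'b' -> MATCH
  pos 10: 'a' -> MATCH
  pos 11: 'b' -> MATCH
Total matches: 8

8


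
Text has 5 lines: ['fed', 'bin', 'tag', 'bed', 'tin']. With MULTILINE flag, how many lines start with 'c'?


With MULTILINE flag, ^ matches the start of each line.
Lines: ['fed', 'bin', 'tag', 'bed', 'tin']
Checking which lines start with 'c':
  Line 1: 'fed' -> no
  Line 2: 'bin' -> no
  Line 3: 'tag' -> no
  Line 4: 'bed' -> no
  Line 5: 'tin' -> no
Matching lines: []
Count: 0

0


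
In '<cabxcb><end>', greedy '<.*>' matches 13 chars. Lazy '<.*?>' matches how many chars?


Greedy '<.*>' tries to match as MUCH as possible.
Lazy '<.*?>' tries to match as LITTLE as possible.

String: '<cabxcb><end>'
Greedy '<.*>' starts at first '<' and extends to the LAST '>': '<cabxcb><end>' (13 chars)
Lazy '<.*?>' starts at first '<' and stops at the FIRST '>': '<cabxcb>' (8 chars)

8


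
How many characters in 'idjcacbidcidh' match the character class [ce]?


Character class [ce] matches any of: {c, e}
Scanning string 'idjcacbidcidh' character by character:
  pos 0: 'i' -> no
  pos 1: 'd' -> no
  pos 2: 'j' -> no
  pos 3: 'c' -> MATCH
  pos 4: 'a' -> no
  pos 5: 'c' -> MATCH
  pos 6: 'b' -> no
  pos 7: 'i' -> no
  pos 8: 'd' -> no
  pos 9: 'c' -> MATCH
  pos 10: 'i' -> no
  pos 11: 'd' -> no
  pos 12: 'h' -> no
Total matches: 3

3


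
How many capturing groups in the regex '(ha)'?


To count capturing groups, count each '(' that starts a group.
Pattern: '(ha)'
Walking through the pattern:
  Position 0: '(' -> group #1
Total capturing groups: 1

1


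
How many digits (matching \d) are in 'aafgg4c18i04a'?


\d matches any digit 0-9.
Scanning 'aafgg4c18i04a':
  pos 5: '4' -> DIGIT
  pos 7: '1' -> DIGIT
  pos 8: '8' -> DIGIT
  pos 10: '0' -> DIGIT
  pos 11: '4' -> DIGIT
Digits found: ['4', '1', '8', '0', '4']
Total: 5

5


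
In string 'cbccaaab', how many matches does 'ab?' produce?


Pattern 'ab?' matches 'a' optionally followed by 'b'.
String: 'cbccaaab'
Scanning left to right for 'a' then checking next char:
  Match 1: 'a' (a not followed by b)
  Match 2: 'a' (a not followed by b)
  Match 3: 'ab' (a followed by b)
Total matches: 3

3


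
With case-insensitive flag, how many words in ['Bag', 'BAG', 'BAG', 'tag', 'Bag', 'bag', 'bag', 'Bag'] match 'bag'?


Case-insensitive matching: compare each word's lowercase form to 'bag'.
  'Bag' -> lower='bag' -> MATCH
  'BAG' -> lower='bag' -> MATCH
  'BAG' -> lower='bag' -> MATCH
  'tag' -> lower='tag' -> no
  'Bag' -> lower='bag' -> MATCH
  'bag' -> lower='bag' -> MATCH
  'bag' -> lower='bag' -> MATCH
  'Bag' -> lower='bag' -> MATCH
Matches: ['Bag', 'BAG', 'BAG', 'Bag', 'bag', 'bag', 'Bag']
Count: 7

7


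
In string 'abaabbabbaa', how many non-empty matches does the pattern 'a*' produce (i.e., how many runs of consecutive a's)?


Pattern 'a*' matches zero or more a's. We want non-empty runs of consecutive a's.
String: 'abaabbabbaa'
Walking through the string to find runs of a's:
  Run 1: positions 0-0 -> 'a'
  Run 2: positions 2-3 -> 'aa'
  Run 3: positions 6-6 -> 'a'
  Run 4: positions 9-10 -> 'aa'
Non-empty runs found: ['a', 'aa', 'a', 'aa']
Count: 4

4


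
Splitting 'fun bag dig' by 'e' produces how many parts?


Splitting by 'e' breaks the string at each occurrence of the separator.
Text: 'fun bag dig'
Parts after split:
  Part 1: 'fun bag dig'
Total parts: 1

1


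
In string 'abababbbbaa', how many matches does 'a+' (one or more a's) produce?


Pattern 'a+' matches one or more consecutive a's.
String: 'abababbbbaa'
Scanning for runs of a:
  Match 1: 'a' (length 1)
  Match 2: 'a' (length 1)
  Match 3: 'a' (length 1)
  Match 4: 'aa' (length 2)
Total matches: 4

4


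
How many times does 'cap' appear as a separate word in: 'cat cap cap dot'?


Scanning each word for exact match 'cap':
  Word 1: 'cat' -> no
  Word 2: 'cap' -> MATCH
  Word 3: 'cap' -> MATCH
  Word 4: 'dot' -> no
Total matches: 2

2


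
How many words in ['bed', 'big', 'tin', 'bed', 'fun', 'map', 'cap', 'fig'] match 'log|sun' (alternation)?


Alternation 'log|sun' matches either 'log' or 'sun'.
Checking each word:
  'bed' -> no
  'big' -> no
  'tin' -> no
  'bed' -> no
  'fun' -> no
  'map' -> no
  'cap' -> no
  'fig' -> no
Matches: []
Count: 0

0


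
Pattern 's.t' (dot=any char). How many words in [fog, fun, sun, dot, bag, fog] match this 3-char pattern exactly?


Pattern 's.t' means: starts with 's', any single char, ends with 't'.
Checking each word (must be exactly 3 chars):
  'fog' (len=3): no
  'fun' (len=3): no
  'sun' (len=3): no
  'dot' (len=3): no
  'bag' (len=3): no
  'fog' (len=3): no
Matching words: []
Total: 0

0


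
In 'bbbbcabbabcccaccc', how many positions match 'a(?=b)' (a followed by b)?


Lookahead 'a(?=b)' matches 'a' only when followed by 'b'.
String: 'bbbbcabbabcccaccc'
Checking each position where char is 'a':
  pos 5: 'a' -> MATCH (next='b')
  pos 8: 'a' -> MATCH (next='b')
  pos 13: 'a' -> no (next='c')
Matching positions: [5, 8]
Count: 2

2


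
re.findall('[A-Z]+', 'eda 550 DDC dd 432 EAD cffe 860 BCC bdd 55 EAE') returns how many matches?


Pattern '[A-Z]+' finds one or more uppercase letters.
Text: 'eda 550 DDC dd 432 EAD cffe 860 BCC bdd 55 EAE'
Scanning for matches:
  Match 1: 'DDC'
  Match 2: 'EAD'
  Match 3: 'BCC'
  Match 4: 'EAE'
Total matches: 4

4


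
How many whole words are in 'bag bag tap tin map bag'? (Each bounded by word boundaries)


Word boundaries (\b) mark the start/end of each word.
Text: 'bag bag tap tin map bag'
Splitting by whitespace:
  Word 1: 'bag'
  Word 2: 'bag'
  Word 3: 'tap'
  Word 4: 'tin'
  Word 5: 'map'
  Word 6: 'bag'
Total whole words: 6

6


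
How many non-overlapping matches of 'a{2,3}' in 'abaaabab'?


Pattern 'a{2,3}' matches between 2 and 3 consecutive a's (greedy).
String: 'abaaabab'
Finding runs of a's and applying greedy matching:
  Run at pos 0: 'a' (length 1)
  Run at pos 2: 'aaa' (length 3)
  Run at pos 6: 'a' (length 1)
Matches: ['aaa']
Count: 1

1


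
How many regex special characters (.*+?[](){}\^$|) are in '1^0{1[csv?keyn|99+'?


Regex special characters are: . * + ? [ ] ( ) { } \ ^ $ |
Scanning '1^0{1[csv?keyn|99+':
  pos 1: '^' -> SPECIAL
  pos 3: '{' -> SPECIAL
  pos 5: '[' -> SPECIAL
  pos 9: '?' -> SPECIAL
  pos 14: '|' -> SPECIAL
  pos 17: '+' -> SPECIAL
Special chars found: ['^', '{', '[', '?', '|', '+']
Total: 6

6


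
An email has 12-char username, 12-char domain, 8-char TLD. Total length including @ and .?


An email address has format: username@domain.tld
Username length: 12
'@' character: 1
Domain length: 12
'.' character: 1
TLD length: 8
Total = 12 + 1 + 12 + 1 + 8 = 34

34


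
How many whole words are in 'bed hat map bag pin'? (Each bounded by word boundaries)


Word boundaries (\b) mark the start/end of each word.
Text: 'bed hat map bag pin'
Splitting by whitespace:
  Word 1: 'bed'
  Word 2: 'hat'
  Word 3: 'map'
  Word 4: 'bag'
  Word 5: 'pin'
Total whole words: 5

5


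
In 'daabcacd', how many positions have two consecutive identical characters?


Looking for consecutive identical characters in 'daabcacd':
  pos 0-1: 'd' vs 'a' -> different
  pos 1-2: 'a' vs 'a' -> MATCH ('aa')
  pos 2-3: 'a' vs 'b' -> different
  pos 3-4: 'b' vs 'c' -> different
  pos 4-5: 'c' vs 'a' -> different
  pos 5-6: 'a' vs 'c' -> different
  pos 6-7: 'c' vs 'd' -> different
Consecutive identical pairs: ['aa']
Count: 1

1


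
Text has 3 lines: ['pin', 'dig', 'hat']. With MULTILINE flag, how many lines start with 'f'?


With MULTILINE flag, ^ matches the start of each line.
Lines: ['pin', 'dig', 'hat']
Checking which lines start with 'f':
  Line 1: 'pin' -> no
  Line 2: 'dig' -> no
  Line 3: 'hat' -> no
Matching lines: []
Count: 0

0


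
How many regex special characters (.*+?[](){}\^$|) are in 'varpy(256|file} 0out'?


Regex special characters are: . * + ? [ ] ( ) { } \ ^ $ |
Scanning 'varpy(256|file} 0out':
  pos 5: '(' -> SPECIAL
  pos 9: '|' -> SPECIAL
  pos 14: '}' -> SPECIAL
Special chars found: ['(', '|', '}']
Total: 3

3


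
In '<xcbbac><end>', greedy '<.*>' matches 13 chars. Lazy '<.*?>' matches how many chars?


Greedy '<.*>' tries to match as MUCH as possible.
Lazy '<.*?>' tries to match as LITTLE as possible.

String: '<xcbbac><end>'
Greedy '<.*>' starts at first '<' and extends to the LAST '>': '<xcbbac><end>' (13 chars)
Lazy '<.*?>' starts at first '<' and stops at the FIRST '>': '<xcbbac>' (8 chars)

8


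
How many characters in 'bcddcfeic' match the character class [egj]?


Character class [egj] matches any of: {e, g, j}
Scanning string 'bcddcfeic' character by character:
  pos 0: 'b' -> no
  pos 1: 'c' -> no
  pos 2: 'd' -> no
  pos 3: 'd' -> no
  pos 4: 'c' -> no
  pos 5: 'f' -> no
  pos 6: 'e' -> MATCH
  pos 7: 'i' -> no
  pos 8: 'c' -> no
Total matches: 1

1


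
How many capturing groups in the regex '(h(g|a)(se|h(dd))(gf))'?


To count capturing groups, count each '(' that starts a group.
Pattern: '(h(g|a)(se|h(dd))(gf))'
Walking through the pattern:
  Position 0: '(' -> group #1
  Position 2: '(' -> group #2
  Position 7: '(' -> group #3
  Position 12: '(' -> group #4
  Position 17: '(' -> group #5
Total capturing groups: 5

5


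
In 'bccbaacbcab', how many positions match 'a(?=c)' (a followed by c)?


Lookahead 'a(?=c)' matches 'a' only when followed by 'c'.
String: 'bccbaacbcab'
Checking each position where char is 'a':
  pos 4: 'a' -> no (next='a')
  pos 5: 'a' -> MATCH (next='c')
  pos 9: 'a' -> no (next='b')
Matching positions: [5]
Count: 1

1
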